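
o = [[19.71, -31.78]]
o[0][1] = -31.78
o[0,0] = 19.71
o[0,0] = 19.71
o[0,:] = [19.71, -31.78]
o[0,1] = -31.78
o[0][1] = -31.78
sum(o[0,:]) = -12.07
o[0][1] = -31.78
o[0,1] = -31.78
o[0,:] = [19.71, -31.78]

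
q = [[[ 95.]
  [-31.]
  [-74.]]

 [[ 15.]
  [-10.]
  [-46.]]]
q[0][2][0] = -74.0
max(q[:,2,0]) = -46.0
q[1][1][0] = -10.0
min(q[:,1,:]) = -31.0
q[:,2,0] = [-74.0, -46.0]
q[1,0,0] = 15.0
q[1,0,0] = 15.0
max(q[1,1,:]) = -10.0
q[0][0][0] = 95.0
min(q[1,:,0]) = -46.0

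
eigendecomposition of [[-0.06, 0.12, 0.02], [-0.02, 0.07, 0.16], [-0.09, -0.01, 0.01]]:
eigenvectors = [[(-0.75+0j), (-0.44+0.3j), -0.44-0.30j], [0.39+0.00j, -0.72+0.00j, -0.72-0.00j], [(-0.53+0j), -0.03-0.45j, -0.03+0.45j]]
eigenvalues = [(-0.11+0j), (0.06+0.11j), (0.06-0.11j)]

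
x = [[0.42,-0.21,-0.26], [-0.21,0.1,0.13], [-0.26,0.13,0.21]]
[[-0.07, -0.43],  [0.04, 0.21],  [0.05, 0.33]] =x @ [[-0.55,-0.07], [-0.85,0.39], [0.06,1.24]]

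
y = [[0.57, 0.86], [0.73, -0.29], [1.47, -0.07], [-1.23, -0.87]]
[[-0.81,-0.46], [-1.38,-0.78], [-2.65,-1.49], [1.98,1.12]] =y @ [[-1.79, -1.01], [0.25, 0.14]]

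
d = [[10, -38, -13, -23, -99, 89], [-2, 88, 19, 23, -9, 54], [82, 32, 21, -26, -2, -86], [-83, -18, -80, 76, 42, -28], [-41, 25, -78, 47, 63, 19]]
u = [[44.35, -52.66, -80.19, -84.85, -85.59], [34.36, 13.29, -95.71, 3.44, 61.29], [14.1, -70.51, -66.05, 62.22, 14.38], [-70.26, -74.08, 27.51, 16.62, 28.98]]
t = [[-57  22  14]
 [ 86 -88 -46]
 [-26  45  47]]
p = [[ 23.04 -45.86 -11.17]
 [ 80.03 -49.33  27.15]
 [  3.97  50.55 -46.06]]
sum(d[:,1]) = 89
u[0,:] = [44.35, -52.66, -80.19, -84.85, -85.59]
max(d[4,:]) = 63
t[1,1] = -88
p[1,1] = -49.33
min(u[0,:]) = -85.59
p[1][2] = 27.15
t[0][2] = 14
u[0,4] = -85.59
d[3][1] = -18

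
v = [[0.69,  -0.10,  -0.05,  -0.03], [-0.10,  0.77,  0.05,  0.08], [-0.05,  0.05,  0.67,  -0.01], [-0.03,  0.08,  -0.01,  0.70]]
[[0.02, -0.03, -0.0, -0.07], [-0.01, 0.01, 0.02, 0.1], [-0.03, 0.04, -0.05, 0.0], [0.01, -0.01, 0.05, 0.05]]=v @ [[0.03,-0.04,0.00,-0.09], [-0.01,0.00,0.02,0.11], [-0.04,0.05,-0.07,-0.01], [0.02,-0.01,0.07,0.06]]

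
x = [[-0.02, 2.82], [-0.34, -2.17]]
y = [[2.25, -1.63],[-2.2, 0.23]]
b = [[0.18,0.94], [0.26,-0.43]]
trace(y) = 2.48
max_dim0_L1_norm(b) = 1.37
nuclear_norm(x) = 3.84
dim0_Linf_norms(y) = [2.25, 1.63]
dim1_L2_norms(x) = [2.82, 2.2]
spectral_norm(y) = 3.44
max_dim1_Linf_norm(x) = 2.82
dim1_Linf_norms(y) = [2.25, 2.2]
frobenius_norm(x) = 3.57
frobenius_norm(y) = 3.55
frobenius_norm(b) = 1.08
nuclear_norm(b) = 1.35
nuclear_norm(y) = 4.33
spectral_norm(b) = 1.04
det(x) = 1.00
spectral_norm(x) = 3.56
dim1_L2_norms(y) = [2.78, 2.21]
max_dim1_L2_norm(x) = 2.82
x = y @ b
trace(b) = -0.25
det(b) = -0.32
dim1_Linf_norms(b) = [0.94, 0.43]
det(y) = -3.07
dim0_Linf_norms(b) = [0.26, 0.94]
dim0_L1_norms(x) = [0.36, 4.99]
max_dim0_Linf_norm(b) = 0.94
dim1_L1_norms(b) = [1.12, 0.69]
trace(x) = -2.19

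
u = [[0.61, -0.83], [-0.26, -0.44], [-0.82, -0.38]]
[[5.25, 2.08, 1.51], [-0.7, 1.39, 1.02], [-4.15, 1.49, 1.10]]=u @ [[5.96, -0.49, -0.37], [-1.94, -2.87, -2.09]]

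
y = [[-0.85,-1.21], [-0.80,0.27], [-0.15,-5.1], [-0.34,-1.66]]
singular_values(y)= [5.52, 1.16]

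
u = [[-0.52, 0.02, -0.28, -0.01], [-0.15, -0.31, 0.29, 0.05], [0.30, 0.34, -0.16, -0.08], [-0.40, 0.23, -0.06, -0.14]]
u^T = [[-0.52,-0.15,0.30,-0.40], [0.02,-0.31,0.34,0.23], [-0.28,0.29,-0.16,-0.06], [-0.01,0.05,-0.08,-0.14]]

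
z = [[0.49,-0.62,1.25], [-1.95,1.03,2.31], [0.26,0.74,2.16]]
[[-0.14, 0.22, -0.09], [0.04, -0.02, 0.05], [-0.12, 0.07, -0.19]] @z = [[-0.52, 0.25, 0.14], [0.07, -0.01, 0.11], [-0.24, 0.01, -0.40]]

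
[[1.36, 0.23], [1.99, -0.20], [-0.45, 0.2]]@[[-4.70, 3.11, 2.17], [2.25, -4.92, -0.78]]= [[-5.87,3.1,2.77], [-9.8,7.17,4.47], [2.57,-2.38,-1.13]]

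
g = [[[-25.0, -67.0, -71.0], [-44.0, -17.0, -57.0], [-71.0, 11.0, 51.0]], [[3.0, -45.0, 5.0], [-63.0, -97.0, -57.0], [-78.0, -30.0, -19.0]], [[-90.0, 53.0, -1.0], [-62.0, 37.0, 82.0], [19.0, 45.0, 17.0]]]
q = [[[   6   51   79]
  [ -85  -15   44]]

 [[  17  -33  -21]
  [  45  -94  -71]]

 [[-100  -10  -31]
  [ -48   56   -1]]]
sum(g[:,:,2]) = -50.0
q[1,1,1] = -94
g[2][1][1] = 37.0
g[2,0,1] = 53.0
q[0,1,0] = -85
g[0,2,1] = 11.0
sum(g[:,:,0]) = -411.0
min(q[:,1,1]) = -94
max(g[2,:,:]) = 82.0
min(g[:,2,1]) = -30.0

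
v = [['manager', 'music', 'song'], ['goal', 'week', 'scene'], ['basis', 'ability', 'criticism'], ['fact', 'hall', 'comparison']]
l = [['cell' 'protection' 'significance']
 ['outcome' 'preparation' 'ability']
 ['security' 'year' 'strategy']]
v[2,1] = 'ability'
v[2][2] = 'criticism'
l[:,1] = ['protection', 'preparation', 'year']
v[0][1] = 'music'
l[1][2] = 'ability'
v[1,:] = ['goal', 'week', 'scene']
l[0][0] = 'cell'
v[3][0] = 'fact'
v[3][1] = 'hall'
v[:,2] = ['song', 'scene', 'criticism', 'comparison']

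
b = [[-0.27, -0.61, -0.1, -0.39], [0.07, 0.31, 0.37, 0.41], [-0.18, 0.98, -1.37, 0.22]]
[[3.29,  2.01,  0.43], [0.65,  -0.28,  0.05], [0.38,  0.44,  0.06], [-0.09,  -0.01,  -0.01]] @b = [[-0.82, -0.96, -0.17, -0.36], [-0.20, -0.43, -0.24, -0.36], [-0.08, -0.04, 0.04, 0.05], [0.03, 0.04, 0.02, 0.03]]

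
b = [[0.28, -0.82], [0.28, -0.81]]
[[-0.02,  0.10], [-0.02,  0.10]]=b @[[0.19, -0.1], [0.09, -0.16]]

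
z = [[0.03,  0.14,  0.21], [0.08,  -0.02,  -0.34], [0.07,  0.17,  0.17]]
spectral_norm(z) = 0.46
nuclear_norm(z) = 0.66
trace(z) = 0.18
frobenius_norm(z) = 0.50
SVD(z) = [[0.53, 0.34, -0.78], [-0.7, 0.69, -0.18], [0.47, 0.64, 0.60]] @ diag([0.4629037539162917, 0.1881301061704511, 0.005213229565254286]) @ [[-0.02,0.37,0.93],[0.59,0.76,-0.29],[0.81,-0.54,0.23]]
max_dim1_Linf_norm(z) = 0.34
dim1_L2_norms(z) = [0.25, 0.35, 0.25]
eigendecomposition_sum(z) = [[(-0.02+0j), -0.00+0.00j, 0.02+0.00j], [0.01-0.00j, 0.00-0.00j, (-0.01-0j)], [(-0+0j), -0.00+0.00j, 0j]] + [[0.02-0.07j, 0.07-0.07j, 0.10+0.07j], [(0.03+0.09j), -0.01+0.14j, (-0.16+0.01j)], [(0.04-0.06j), 0.09-0.06j, (0.08+0.09j)]] + [[(0.02+0.07j), (0.07+0.07j), 0.10-0.07j], [0.03-0.09j, -0.01-0.14j, -0.16-0.01j], [(0.04+0.06j), 0.09+0.06j, 0.08-0.09j]]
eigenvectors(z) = [[(0.81+0j), -0.39-0.33j, -0.39+0.33j], [-0.55+0.00j, 0.69+0.00j, (0.69-0j)], [0.20+0.00j, -0.33-0.40j, -0.33+0.40j]]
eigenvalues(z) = [(-0.01+0j), (0.1+0.16j), (0.1-0.16j)]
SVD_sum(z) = [[-0.0,  0.09,  0.23], [0.0,  -0.12,  -0.30], [-0.0,  0.08,  0.20]] + [[0.04,  0.05,  -0.02], [0.08,  0.10,  -0.04], [0.07,  0.09,  -0.03]] + [[-0.0, 0.0, -0.00],[-0.0, 0.00, -0.0],[0.0, -0.0, 0.00]]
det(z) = -0.00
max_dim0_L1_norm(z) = 0.72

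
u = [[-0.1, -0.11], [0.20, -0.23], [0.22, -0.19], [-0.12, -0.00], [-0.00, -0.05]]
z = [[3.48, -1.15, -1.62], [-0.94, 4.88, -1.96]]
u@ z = [[-0.24, -0.42, 0.38],  [0.91, -1.35, 0.13],  [0.94, -1.18, 0.02],  [-0.42, 0.14, 0.19],  [0.05, -0.24, 0.1]]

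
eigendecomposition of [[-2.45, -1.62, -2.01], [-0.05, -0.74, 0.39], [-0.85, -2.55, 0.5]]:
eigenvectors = [[-0.97, -0.70, 0.71], [0.02, 0.32, -0.34], [-0.23, 0.64, -0.61]]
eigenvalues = [-2.89, 0.14, 0.06]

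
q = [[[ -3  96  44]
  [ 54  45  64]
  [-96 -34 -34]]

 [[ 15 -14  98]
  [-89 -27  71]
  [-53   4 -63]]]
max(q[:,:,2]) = 98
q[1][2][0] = -53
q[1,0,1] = -14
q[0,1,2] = 64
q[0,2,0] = -96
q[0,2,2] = -34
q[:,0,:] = [[-3, 96, 44], [15, -14, 98]]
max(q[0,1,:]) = 64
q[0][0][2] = 44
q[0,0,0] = -3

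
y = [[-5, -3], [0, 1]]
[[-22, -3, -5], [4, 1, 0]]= y @ [[2, 0, 1], [4, 1, 0]]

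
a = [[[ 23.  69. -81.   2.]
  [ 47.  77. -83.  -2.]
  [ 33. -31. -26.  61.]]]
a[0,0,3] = 2.0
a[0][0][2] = -81.0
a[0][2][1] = -31.0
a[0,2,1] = -31.0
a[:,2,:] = [[33.0, -31.0, -26.0, 61.0]]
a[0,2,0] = 33.0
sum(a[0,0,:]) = 13.0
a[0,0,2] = -81.0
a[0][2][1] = -31.0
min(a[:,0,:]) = -81.0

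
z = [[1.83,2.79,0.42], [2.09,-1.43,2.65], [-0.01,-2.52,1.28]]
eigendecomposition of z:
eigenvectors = [[0.86, 0.62, -0.68],[0.15, -0.51, 0.22],[-0.48, -0.59, 0.70]]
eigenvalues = [2.08, -0.88, 0.48]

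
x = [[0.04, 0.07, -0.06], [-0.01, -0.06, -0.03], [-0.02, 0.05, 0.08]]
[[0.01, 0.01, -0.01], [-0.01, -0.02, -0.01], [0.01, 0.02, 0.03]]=x@[[0.22, 0.09, -0.25], [0.11, 0.16, 0.16], [0.10, 0.15, 0.17]]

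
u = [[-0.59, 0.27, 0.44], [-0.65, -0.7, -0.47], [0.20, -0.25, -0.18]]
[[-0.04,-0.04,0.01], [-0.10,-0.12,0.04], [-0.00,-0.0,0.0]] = u @ [[0.08, 0.09, -0.03], [0.09, 0.11, -0.04], [-0.03, -0.04, 0.01]]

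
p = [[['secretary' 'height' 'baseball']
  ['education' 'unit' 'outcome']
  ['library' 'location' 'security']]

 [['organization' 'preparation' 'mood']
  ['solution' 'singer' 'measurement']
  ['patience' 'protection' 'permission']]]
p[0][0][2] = 'baseball'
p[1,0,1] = 'preparation'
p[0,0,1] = 'height'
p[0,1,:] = ['education', 'unit', 'outcome']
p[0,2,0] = 'library'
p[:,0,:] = [['secretary', 'height', 'baseball'], ['organization', 'preparation', 'mood']]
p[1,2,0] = 'patience'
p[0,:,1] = ['height', 'unit', 'location']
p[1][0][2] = 'mood'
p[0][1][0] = 'education'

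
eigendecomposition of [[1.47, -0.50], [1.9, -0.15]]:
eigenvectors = [[(0.38+0.25j), 0.38-0.25j], [(0.89+0j), 0.89-0.00j]]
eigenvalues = [(0.66+0.54j), (0.66-0.54j)]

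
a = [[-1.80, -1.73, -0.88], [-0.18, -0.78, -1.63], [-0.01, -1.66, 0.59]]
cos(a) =[[-0.20, -1.47, -0.97],[-0.12, -0.24, -0.07],[-0.08, -0.04, -0.14]]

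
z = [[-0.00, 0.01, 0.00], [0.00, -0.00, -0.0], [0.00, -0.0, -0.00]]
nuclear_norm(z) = 0.01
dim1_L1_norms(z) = [0.01, 0.0, 0.0]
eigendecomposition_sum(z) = [[-0.0, -0.00, -0.00], [-0.00, -0.0, -0.0], [-0.0, -0.0, -0.0]] + [[-0.0, 0.0, -0.00], [-0.00, -0.00, -0.00], [-0.00, -0.0, -0.0]] + [[-0.00, -0.0, -0.00],[-0.0, -0.00, -0.00],[-0.0, -0.0, -0.00]]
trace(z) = 0.00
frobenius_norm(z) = 0.01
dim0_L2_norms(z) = [0.0, 0.01, 0.0]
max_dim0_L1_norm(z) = 0.01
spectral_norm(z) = 0.01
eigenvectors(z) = [[1.00, -1.0, 0.0], [0.00, 0.0, 0.00], [0.00, 0.0, 1.0]]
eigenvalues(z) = [-0.0, -0.0, -0.0]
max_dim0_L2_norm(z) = 0.01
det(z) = 0.00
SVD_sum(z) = [[0.0, 0.01, 0.0], [0.0, 0.00, 0.0], [0.00, 0.00, 0.00]] + [[-0.0, -0.00, -0.0], [-0.00, -0.0, -0.0], [-0.00, -0.0, -0.00]] + [[0.0, 0.0, 0.0],[-0.0, 0.0, 0.00],[0.0, 0.0, 0.00]]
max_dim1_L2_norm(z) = 0.01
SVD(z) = [[1.00, 0.0, 0.00], [0.0, 0.0, 1.00], [0.00, 1.00, 0.0]] @ diag([0.01, -0.0, 0.0]) @ [[0.0, 1.00, 0.0], [0.00, 0.0, 1.00], [-1.00, -0.0, -0.00]]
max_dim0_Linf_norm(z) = 0.01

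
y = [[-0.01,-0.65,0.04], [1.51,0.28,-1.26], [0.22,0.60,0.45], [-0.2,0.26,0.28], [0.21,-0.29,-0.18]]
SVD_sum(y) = [[-0.08, -0.01, 0.07], [1.5, 0.21, -1.29], [-0.05, -0.01, 0.04], [-0.23, -0.03, 0.20], [0.18, 0.03, -0.16]] + [[-0.09, -0.56, -0.19], [0.01, 0.07, 0.02], [0.11, 0.69, 0.24], [0.04, 0.28, 0.10], [-0.04, -0.28, -0.10]] + [[0.15,-0.08,0.17], [0.0,-0.00,0.00], [0.16,-0.08,0.17], [-0.01,0.01,-0.02], [0.07,-0.04,0.07]]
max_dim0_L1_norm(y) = 2.21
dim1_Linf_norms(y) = [0.65, 1.51, 0.6, 0.28, 0.29]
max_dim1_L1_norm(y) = 3.05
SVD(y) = [[-0.05, 0.57, -0.66], [0.98, -0.07, -0.01], [-0.03, -0.71, -0.68], [-0.15, -0.29, 0.06], [0.12, 0.29, -0.3]] @ diag([2.026639269075254, 1.0433172894689453, 0.36334873955649455]) @ [[0.75, 0.11, -0.65], [-0.15, -0.93, -0.32], [-0.64, 0.34, -0.69]]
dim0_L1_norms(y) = [2.15, 2.08, 2.21]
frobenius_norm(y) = 2.31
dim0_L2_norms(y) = [1.55, 1.01, 1.38]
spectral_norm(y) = 2.03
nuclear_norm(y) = 3.43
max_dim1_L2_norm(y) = 1.99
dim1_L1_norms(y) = [0.7, 3.05, 1.27, 0.74, 0.68]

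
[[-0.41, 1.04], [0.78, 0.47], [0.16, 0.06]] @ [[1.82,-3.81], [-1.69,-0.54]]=[[-2.50, 1.0], [0.63, -3.23], [0.19, -0.64]]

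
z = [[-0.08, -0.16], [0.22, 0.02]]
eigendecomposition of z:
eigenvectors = [[(0.17-0.63j), (0.17+0.63j)], [(-0.76+0j), -0.76-0.00j]]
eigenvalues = [(-0.03+0.18j), (-0.03-0.18j)]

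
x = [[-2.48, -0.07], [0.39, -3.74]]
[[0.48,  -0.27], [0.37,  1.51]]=x @ [[-0.19, 0.12],[-0.12, -0.39]]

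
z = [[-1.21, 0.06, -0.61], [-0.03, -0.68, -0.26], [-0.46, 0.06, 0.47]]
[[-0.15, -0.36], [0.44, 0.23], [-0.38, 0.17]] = z @ [[0.32, 0.04], [-0.50, -0.52], [-0.43, 0.46]]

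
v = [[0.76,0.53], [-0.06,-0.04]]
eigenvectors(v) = [[1.00, -0.57],[-0.08, 0.82]]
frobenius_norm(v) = 0.93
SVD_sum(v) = [[0.76, 0.53], [-0.06, -0.04]] + [[-0.0, 0.00], [-0.0, 0.00]]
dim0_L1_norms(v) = [0.82, 0.57]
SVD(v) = [[-1.0, 0.08], [0.08, 1.0]] @ diag([0.9293533938645543, 0.0015064237234647026]) @ [[-0.82, -0.57], [-0.57, 0.82]]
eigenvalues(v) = [0.72, 0.0]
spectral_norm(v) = 0.93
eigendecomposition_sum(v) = [[0.76, 0.53], [-0.06, -0.04]] + [[-0.0, -0.0], [0.0, 0.00]]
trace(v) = 0.72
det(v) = 0.00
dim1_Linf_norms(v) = [0.76, 0.06]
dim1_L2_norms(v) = [0.93, 0.07]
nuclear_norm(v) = 0.93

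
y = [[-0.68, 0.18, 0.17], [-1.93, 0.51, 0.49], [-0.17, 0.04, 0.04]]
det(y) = -0.00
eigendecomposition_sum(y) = [[(-0.88-0j), (0.24+0j), (0.21+0j)], [(-2.48-0j), (0.69+0j), 0.58+0.00j], [-0.35-0.00j, (0.1+0j), 0.08+0.00j]] + [[(0.1+0.04j), -0.03-0.02j, -0.02+0.00j], [(0.28+0.07j), -0.09-0.03j, (-0.05+0.01j)], [(0.09+0.09j), -0.03-0.03j, (-0.02-0.01j)]] + [[(0.1-0.04j), (-0.03+0.02j), -0.02-0.00j], [0.28-0.07j, (-0.09+0.03j), -0.05-0.01j], [(0.09-0.09j), (-0.03+0.03j), -0.02+0.01j]]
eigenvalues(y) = [(-0.1+0j), (-0.01+0.01j), (-0.01-0.01j)]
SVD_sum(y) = [[-0.68,0.18,0.17], [-1.93,0.51,0.49], [-0.17,0.04,0.04]] + [[-0.0, -0.0, -0.0], [0.00, 0.00, 0.0], [-0.00, -0.00, -0.00]] + [[-0.00, 0.0, -0.00], [0.00, -0.00, 0.00], [0.00, -0.00, 0.0]]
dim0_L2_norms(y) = [2.05, 0.54, 0.52]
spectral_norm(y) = 2.19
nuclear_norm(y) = 2.19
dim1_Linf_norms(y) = [0.68, 1.93, 0.17]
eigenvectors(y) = [[0.33+0.00j, 0.32+0.05j, (0.32-0.05j)], [(0.93+0j), (0.86+0j), (0.86-0j)], [(0.13+0j), (0.33+0.2j), 0.33-0.20j]]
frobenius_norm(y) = 2.19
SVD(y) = [[-0.33, 0.17, -0.93], [-0.94, -0.14, 0.31], [-0.08, 0.98, 0.20]] @ diag([2.186518731548958, 0.0055589763721220825, 0.002221343563672316]) @ [[0.94, -0.25, -0.24], [-0.34, -0.76, -0.55], [0.05, -0.60, 0.8]]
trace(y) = -0.13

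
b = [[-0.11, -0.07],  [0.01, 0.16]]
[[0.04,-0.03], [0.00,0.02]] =b @ [[-0.34, 0.24],[0.03, 0.08]]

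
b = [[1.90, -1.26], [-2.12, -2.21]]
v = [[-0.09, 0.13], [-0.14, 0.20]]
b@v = [[0.01, -0.01], [0.50, -0.72]]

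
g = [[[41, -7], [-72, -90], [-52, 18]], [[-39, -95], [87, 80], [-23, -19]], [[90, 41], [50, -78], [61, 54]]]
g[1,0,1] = -95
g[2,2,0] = 61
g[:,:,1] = [[-7, -90, 18], [-95, 80, -19], [41, -78, 54]]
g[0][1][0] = -72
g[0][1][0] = -72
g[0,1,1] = -90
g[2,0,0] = 90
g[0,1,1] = -90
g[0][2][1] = 18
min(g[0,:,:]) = -90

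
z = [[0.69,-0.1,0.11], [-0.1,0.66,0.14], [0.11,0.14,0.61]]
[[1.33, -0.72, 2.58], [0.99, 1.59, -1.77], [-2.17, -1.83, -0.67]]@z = [[1.27, -0.25, 1.62], [0.33, 0.7, -0.75], [-1.39, -1.08, -0.9]]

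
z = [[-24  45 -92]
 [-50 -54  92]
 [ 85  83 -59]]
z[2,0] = 85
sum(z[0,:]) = -71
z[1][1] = -54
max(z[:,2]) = 92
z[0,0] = -24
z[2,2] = -59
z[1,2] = 92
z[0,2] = -92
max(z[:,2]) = 92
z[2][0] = 85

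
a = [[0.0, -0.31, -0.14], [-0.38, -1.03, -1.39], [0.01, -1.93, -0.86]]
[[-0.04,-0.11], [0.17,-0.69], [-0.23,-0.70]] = a@[[-0.26, 0.37],[0.21, 0.28],[-0.21, 0.19]]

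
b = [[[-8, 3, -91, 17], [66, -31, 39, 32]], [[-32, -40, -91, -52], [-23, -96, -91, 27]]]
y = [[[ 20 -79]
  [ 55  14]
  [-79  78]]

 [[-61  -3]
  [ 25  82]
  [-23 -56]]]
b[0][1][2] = 39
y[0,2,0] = -79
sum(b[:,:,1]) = -164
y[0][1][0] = 55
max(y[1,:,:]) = 82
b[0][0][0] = -8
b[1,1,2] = -91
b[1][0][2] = -91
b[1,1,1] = -96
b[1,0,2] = -91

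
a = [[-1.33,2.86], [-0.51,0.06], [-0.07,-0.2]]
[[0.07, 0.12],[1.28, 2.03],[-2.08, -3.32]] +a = [[-1.26, 2.98],[0.77, 2.09],[-2.15, -3.52]]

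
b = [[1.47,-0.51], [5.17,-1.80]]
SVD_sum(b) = [[1.47, -0.51], [5.17, -1.80]] + [[0.0, 0.0], [-0.00, -0.0]]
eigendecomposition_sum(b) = [[0.12, -0.03], [0.35, -0.10]] + [[1.35, -0.48], [4.82, -1.70]]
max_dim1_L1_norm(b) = 6.97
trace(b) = -0.33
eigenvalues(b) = [0.03, -0.36]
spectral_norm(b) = 5.69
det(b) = -0.01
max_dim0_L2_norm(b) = 5.37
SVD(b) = [[-0.27, -0.96],[-0.96, 0.27]] @ diag([5.691212289989097, 0.0016340982423658195]) @ [[-0.94, 0.33], [-0.33, -0.94]]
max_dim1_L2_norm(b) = 5.47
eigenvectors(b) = [[0.33, 0.27], [0.94, 0.96]]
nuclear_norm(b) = 5.69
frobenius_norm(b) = 5.69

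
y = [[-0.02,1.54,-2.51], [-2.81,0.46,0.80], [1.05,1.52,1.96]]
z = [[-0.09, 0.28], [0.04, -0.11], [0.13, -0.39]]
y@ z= [[-0.26, 0.8], [0.38, -1.15], [0.22, -0.64]]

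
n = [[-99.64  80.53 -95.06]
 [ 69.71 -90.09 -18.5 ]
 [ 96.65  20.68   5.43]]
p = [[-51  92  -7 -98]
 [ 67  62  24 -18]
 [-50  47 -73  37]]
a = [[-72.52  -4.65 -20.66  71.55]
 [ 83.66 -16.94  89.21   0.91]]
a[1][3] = 0.91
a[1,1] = -16.94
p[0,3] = -98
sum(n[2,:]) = 122.76000000000002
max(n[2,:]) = 96.65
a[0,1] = -4.65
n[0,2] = -95.06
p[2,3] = 37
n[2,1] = 20.68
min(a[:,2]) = -20.66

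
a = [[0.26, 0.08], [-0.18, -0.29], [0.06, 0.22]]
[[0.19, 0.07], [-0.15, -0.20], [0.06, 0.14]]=a@[[0.7, 0.09], [0.09, 0.62]]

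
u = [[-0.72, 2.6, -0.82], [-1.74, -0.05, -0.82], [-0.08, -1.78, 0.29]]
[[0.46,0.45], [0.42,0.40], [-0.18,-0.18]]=u @ [[-0.19,-0.18],[0.09,0.09],[-0.11,-0.11]]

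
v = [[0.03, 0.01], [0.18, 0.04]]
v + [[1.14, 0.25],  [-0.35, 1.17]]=[[1.17,0.26], [-0.17,1.21]]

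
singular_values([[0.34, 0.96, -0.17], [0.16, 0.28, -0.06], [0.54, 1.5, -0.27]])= [1.95, 0.06, 0.0]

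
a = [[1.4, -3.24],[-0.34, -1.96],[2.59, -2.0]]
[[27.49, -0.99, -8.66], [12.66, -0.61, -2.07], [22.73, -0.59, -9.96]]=a @ [[3.34, 0.01, -2.67], [-7.04, 0.31, 1.52]]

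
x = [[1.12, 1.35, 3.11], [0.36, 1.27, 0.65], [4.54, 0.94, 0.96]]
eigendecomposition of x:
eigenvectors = [[0.62, -0.64, 0.18], [0.07, -0.19, -0.91], [-0.78, -0.74, 0.38]]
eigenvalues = [-2.69, 5.11, 0.92]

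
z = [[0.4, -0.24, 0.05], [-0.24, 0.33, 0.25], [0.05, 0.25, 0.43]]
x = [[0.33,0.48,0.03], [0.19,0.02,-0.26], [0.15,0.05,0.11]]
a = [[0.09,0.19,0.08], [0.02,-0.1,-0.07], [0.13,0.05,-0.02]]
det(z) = 0.00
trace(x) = 0.46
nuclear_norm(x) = 1.04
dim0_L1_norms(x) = [0.67, 0.55, 0.4]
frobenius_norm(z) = 0.84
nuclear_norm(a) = 0.39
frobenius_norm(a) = 0.29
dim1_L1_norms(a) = [0.36, 0.19, 0.2]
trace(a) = -0.03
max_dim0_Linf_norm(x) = 0.48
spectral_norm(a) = 0.26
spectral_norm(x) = 0.61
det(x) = -0.02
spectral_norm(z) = 0.70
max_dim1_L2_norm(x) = 0.58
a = z @ x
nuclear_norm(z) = 1.16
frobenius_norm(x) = 0.69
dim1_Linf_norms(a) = [0.19, 0.1, 0.13]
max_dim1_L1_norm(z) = 0.82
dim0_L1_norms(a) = [0.24, 0.34, 0.17]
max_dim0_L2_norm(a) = 0.22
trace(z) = 1.16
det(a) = -0.00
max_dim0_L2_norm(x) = 0.48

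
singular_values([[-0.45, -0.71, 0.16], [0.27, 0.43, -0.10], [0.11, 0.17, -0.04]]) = [1.02, 0.0, 0.0]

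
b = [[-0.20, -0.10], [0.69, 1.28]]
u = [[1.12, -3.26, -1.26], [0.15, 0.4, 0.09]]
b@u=[[-0.24, 0.61, 0.24], [0.96, -1.74, -0.75]]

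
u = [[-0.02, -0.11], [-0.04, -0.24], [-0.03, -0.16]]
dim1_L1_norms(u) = [0.13, 0.28, 0.19]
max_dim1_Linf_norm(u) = 0.24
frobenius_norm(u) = 0.31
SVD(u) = [[-0.36, 0.29], [-0.78, -0.62], [-0.52, 0.73]] @ diag([0.3133556299710193, 0.002872136045818724]) @ [[0.17, 0.99], [-0.99, 0.17]]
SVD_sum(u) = [[-0.02, -0.11], [-0.04, -0.24], [-0.03, -0.16]] + [[-0.00,  0.00],[0.00,  -0.00],[-0.0,  0.0]]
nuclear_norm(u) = 0.32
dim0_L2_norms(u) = [0.05, 0.31]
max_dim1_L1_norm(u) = 0.28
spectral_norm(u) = 0.31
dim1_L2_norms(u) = [0.11, 0.24, 0.16]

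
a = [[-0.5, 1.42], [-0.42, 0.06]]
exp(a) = [[0.4, 1.04], [-0.31, 0.81]]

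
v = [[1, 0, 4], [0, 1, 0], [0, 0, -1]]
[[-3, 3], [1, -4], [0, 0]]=v @ [[-3, 3], [1, -4], [0, 0]]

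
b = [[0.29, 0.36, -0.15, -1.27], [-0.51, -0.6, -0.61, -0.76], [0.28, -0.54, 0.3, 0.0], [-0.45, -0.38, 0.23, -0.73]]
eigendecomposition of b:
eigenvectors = [[0.74+0.00j, (0.74-0j), (0.24+0j), 0.36+0.00j], [(-0.06+0.33j), -0.06-0.33j, 0.79+0.00j, -0.76+0.00j], [0.04-0.52j, (0.04+0.52j), (0.21+0j), (-0.53+0j)], [-0.25-0.10j, (-0.25+0.1j), (0.52+0j), 0.12+0.00j]]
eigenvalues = [(0.67+0.43j), (0.67-0.43j), (-1.42+0j), (-0.67+0j)]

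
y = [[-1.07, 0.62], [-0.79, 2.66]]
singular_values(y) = [2.93, 0.8]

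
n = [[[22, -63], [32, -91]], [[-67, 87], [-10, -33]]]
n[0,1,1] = -91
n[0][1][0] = 32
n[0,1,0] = 32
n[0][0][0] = 22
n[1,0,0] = -67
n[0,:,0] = [22, 32]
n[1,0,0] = -67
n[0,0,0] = 22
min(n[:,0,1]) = -63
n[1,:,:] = [[-67, 87], [-10, -33]]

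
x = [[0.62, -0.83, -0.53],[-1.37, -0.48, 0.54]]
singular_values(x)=[1.67, 0.99]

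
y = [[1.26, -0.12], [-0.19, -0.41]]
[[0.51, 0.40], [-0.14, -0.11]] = y@[[0.42, 0.33],[0.14, 0.11]]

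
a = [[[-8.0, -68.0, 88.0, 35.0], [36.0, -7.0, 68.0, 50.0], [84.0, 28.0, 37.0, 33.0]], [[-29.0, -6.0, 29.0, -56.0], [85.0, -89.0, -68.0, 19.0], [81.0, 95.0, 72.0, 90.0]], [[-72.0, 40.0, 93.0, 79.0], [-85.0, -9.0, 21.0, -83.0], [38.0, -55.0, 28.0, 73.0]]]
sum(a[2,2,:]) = 84.0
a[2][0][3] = 79.0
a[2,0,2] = 93.0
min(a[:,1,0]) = -85.0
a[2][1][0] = -85.0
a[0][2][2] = 37.0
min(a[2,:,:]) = -85.0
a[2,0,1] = 40.0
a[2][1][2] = 21.0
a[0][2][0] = 84.0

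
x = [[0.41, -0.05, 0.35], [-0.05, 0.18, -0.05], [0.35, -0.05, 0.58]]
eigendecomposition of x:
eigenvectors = [[0.62, -0.78, -0.10], [-0.1, -0.21, 0.97], [0.78, 0.59, 0.21]]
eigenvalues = [0.86, 0.13, 0.17]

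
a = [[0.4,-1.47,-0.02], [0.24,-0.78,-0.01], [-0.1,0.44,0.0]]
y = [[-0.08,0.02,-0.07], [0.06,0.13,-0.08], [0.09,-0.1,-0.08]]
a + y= [[0.32, -1.45, -0.09],  [0.30, -0.65, -0.09],  [-0.01, 0.34, -0.08]]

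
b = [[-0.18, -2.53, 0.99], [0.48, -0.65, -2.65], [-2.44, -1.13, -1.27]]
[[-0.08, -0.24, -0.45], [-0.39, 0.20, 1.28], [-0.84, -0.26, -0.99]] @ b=[[1.0,  0.87,  1.13], [-2.96,  -0.59,  -2.54], [2.44,  3.41,  1.11]]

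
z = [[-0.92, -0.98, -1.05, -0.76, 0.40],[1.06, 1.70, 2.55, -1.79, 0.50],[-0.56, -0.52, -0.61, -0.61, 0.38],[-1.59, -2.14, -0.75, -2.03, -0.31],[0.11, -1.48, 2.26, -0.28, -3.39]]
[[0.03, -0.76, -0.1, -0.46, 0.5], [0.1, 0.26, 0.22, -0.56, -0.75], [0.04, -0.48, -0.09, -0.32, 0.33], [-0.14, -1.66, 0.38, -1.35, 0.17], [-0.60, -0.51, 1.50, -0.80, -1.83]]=z @ [[0.11,0.1,-0.14,-0.08,0.05], [0.1,0.55,-0.11,0.23,-0.18], [-0.14,-0.11,0.25,-0.02,-0.23], [-0.08,0.23,-0.02,0.48,0.08], [0.05,-0.18,-0.23,0.08,0.46]]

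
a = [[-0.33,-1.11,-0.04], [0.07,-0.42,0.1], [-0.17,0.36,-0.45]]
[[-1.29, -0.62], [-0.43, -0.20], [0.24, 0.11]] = a@ [[0.14, 0.07],[1.11, 0.53],[0.31, 0.15]]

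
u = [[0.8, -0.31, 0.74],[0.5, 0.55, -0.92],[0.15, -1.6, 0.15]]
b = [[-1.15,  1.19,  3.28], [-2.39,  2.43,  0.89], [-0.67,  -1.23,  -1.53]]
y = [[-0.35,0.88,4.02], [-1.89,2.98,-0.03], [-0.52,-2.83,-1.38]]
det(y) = 26.92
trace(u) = 1.50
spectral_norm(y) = 5.08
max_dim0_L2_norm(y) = 4.25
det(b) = 12.94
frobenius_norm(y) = 6.30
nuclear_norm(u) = 3.77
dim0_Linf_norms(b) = [2.39, 2.43, 3.28]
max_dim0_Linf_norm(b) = 3.28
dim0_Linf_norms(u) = [0.8, 1.6, 0.92]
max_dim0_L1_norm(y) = 6.69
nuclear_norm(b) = 8.32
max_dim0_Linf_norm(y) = 4.02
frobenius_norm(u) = 2.30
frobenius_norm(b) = 5.50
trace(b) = -0.25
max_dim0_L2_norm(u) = 1.72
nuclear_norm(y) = 10.03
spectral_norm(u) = 1.86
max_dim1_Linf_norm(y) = 4.02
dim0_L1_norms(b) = [4.21, 4.85, 5.7]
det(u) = -1.70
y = u + b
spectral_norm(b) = 4.84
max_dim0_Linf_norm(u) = 1.6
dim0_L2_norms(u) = [0.96, 1.72, 1.19]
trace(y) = 1.25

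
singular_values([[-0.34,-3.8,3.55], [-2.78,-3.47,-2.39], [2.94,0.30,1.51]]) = [5.88, 5.18, 1.5]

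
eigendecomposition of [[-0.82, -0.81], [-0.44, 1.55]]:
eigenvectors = [[-0.99,0.31], [-0.17,-0.95]]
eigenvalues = [-0.96, 1.69]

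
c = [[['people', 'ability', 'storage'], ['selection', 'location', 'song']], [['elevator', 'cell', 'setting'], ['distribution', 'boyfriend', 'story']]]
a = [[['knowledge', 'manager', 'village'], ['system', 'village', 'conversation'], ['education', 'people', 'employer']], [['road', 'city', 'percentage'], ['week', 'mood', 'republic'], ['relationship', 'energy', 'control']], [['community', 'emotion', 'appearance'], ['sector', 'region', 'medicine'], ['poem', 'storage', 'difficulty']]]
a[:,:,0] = [['knowledge', 'system', 'education'], ['road', 'week', 'relationship'], ['community', 'sector', 'poem']]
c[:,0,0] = ['people', 'elevator']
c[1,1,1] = 'boyfriend'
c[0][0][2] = 'storage'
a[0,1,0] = 'system'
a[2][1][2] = 'medicine'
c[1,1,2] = 'story'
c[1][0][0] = 'elevator'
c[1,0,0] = 'elevator'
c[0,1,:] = ['selection', 'location', 'song']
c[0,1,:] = ['selection', 'location', 'song']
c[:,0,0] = ['people', 'elevator']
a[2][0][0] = 'community'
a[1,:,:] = [['road', 'city', 'percentage'], ['week', 'mood', 'republic'], ['relationship', 'energy', 'control']]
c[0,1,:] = ['selection', 'location', 'song']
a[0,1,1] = 'village'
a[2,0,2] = 'appearance'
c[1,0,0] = 'elevator'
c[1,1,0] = 'distribution'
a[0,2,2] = 'employer'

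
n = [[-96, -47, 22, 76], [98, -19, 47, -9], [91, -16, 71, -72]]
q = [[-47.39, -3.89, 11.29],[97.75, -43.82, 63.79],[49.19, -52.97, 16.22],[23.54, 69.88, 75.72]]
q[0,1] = -3.89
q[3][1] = 69.88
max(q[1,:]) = 97.75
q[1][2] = 63.79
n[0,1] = -47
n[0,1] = -47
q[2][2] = 16.22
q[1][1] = -43.82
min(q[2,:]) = -52.97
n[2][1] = -16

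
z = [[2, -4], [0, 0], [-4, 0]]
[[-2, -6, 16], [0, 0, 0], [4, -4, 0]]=z @ [[-1, 1, 0], [0, 2, -4]]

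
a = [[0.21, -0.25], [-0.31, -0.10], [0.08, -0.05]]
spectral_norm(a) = 0.39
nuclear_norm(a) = 0.65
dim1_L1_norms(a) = [0.46, 0.41, 0.13]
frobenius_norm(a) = 0.47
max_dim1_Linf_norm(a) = 0.31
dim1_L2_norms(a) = [0.33, 0.33, 0.09]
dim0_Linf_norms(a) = [0.31, 0.25]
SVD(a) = [[-0.7, -0.67], [0.67, -0.73], [-0.23, -0.09]] @ diag([0.39338692230491557, 0.2585473445221712]) @ [[-0.95, 0.30],[0.3, 0.95]]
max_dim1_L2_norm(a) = 0.33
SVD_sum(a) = [[0.26, -0.08], [-0.25, 0.08], [0.09, -0.03]] + [[-0.05, -0.17], [-0.06, -0.18], [-0.01, -0.02]]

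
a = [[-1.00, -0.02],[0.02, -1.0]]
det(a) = 1.000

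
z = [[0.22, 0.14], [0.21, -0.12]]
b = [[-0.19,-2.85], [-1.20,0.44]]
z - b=[[0.41, 2.99], [1.41, -0.56]]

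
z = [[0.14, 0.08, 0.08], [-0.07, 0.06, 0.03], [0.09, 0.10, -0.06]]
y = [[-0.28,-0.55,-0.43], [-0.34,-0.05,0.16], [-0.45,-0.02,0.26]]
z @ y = [[-0.10, -0.08, -0.03], [-0.01, 0.03, 0.05], [-0.03, -0.05, -0.04]]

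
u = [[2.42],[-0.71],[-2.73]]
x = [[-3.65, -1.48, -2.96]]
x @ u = [[0.3]]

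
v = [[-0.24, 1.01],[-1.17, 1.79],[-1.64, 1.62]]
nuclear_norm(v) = 3.82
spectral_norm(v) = 3.26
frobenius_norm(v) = 3.31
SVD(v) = [[-0.29,0.76], [-0.65,0.28], [-0.70,-0.58]] @ diag([3.2648712113332787, 0.5525540456888965]) @ [[0.61, -0.79], [0.79, 0.61]]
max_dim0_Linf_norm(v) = 1.79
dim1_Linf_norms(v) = [1.01, 1.79, 1.64]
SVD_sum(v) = [[-0.58, 0.75], [-1.29, 1.7], [-1.38, 1.81]] + [[0.34,  0.26], [0.12,  0.09], [-0.26,  -0.19]]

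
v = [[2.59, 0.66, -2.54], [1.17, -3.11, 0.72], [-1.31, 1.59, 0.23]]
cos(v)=[[-0.65, 0.57, 1.08], [0.14, -0.42, 0.66], [0.33, 0.66, 0.36]]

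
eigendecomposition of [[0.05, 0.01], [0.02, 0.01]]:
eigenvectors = [[0.91,-0.22], [0.41,0.98]]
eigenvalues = [0.05, 0.01]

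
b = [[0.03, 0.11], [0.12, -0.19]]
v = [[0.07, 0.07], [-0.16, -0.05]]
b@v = [[-0.02, -0.0], [0.04, 0.02]]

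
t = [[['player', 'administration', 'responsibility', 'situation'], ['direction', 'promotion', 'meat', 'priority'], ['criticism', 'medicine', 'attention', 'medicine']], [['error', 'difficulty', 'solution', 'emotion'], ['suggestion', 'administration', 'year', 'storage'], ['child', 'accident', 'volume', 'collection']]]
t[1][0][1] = 'difficulty'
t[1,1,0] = 'suggestion'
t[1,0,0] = 'error'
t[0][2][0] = 'criticism'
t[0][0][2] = 'responsibility'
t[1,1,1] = 'administration'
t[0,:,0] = ['player', 'direction', 'criticism']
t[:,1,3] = ['priority', 'storage']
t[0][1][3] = 'priority'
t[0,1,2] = 'meat'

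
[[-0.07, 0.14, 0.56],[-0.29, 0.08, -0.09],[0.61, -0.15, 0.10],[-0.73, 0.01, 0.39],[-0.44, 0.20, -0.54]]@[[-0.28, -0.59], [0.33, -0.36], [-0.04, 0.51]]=[[0.04, 0.28], [0.11, 0.1], [-0.22, -0.25], [0.19, 0.63], [0.21, -0.09]]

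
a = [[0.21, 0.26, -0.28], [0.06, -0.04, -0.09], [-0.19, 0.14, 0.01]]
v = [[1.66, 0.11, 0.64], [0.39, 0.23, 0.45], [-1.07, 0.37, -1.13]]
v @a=[[0.23, 0.52, -0.47],  [0.01, 0.16, -0.13],  [0.01, -0.45, 0.26]]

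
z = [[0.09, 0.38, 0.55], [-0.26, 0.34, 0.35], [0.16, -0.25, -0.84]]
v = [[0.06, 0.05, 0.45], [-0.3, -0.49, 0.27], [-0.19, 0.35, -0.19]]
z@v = [[-0.21, 0.01, 0.04], [-0.18, -0.06, -0.09], [0.24, -0.16, 0.16]]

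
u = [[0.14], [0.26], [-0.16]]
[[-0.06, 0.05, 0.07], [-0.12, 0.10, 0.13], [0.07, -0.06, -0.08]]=u@ [[-0.46, 0.39, 0.49]]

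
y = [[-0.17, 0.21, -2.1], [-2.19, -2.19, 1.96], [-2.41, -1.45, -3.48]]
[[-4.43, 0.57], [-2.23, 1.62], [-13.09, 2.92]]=y @ [[1.3, -2.47], [1.66, 1.83], [2.17, 0.11]]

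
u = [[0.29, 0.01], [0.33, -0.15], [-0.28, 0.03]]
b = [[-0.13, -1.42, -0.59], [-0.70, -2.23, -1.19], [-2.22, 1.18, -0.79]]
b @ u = [[-0.34, 0.19], [-0.61, 0.29], [-0.03, -0.22]]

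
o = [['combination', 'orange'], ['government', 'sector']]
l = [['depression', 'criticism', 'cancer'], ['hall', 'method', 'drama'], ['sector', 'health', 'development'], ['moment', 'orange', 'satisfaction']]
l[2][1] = 'health'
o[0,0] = 'combination'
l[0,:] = ['depression', 'criticism', 'cancer']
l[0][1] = 'criticism'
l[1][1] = 'method'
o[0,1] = 'orange'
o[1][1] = 'sector'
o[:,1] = ['orange', 'sector']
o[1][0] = 'government'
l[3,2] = 'satisfaction'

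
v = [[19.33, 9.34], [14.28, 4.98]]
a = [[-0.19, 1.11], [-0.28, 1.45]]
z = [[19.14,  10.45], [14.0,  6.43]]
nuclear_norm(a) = 1.88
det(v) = -37.11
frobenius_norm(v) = 26.26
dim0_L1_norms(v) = [33.61, 14.32]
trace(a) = 1.26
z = a + v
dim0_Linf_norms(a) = [0.28, 1.45]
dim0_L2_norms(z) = [23.71, 12.27]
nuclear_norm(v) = 27.64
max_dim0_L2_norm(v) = 24.03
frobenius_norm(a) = 1.86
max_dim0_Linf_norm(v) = 19.33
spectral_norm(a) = 1.86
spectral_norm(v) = 26.22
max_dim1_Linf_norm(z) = 19.14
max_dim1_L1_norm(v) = 28.67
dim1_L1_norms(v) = [28.67, 19.26]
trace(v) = 24.31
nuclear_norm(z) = 27.56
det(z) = -23.23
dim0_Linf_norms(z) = [19.14, 10.45]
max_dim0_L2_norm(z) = 23.71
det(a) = 0.04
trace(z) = 25.57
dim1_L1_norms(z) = [29.59, 20.43]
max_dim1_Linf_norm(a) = 1.45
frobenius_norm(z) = 26.70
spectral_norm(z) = 26.69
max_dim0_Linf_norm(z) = 19.14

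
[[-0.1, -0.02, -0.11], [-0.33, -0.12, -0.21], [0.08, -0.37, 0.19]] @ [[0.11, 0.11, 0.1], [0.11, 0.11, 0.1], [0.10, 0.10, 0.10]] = [[-0.02, -0.02, -0.02], [-0.07, -0.07, -0.07], [-0.01, -0.01, -0.01]]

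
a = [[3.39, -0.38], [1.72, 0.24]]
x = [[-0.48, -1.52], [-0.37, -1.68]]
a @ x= [[-1.49, -4.51], [-0.91, -3.02]]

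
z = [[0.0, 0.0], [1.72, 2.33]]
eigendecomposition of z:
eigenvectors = [[0.0, 0.8], [1.0, -0.59]]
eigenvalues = [2.33, 0.0]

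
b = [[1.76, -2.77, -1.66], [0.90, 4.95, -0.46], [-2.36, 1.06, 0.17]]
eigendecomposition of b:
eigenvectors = [[(0.49+0j), (0.71+0j), 0.71-0.00j],[-0.01+0.00j, (-0.29-0.41j), -0.29+0.41j],[(0.87+0j), -0.49+0.07j, (-0.49-0.07j)]]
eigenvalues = [(-1.16+0j), (4.02+1.45j), (4.02-1.45j)]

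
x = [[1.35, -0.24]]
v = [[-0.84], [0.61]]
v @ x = [[-1.13, 0.20], [0.82, -0.15]]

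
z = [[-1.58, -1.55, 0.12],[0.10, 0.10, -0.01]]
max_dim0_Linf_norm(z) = 1.58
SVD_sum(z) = [[-1.58, -1.55, 0.12], [0.10, 0.1, -0.01]] + [[-0.0,  0.0,  -0.0], [-0.0,  0.0,  -0.00]]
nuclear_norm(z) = 2.22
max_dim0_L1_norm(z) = 1.68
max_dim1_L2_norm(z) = 2.22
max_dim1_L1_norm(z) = 3.25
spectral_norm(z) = 2.22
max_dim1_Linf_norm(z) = 1.58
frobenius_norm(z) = 2.22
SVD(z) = [[-1.0, 0.06], [0.06, 1.0]] @ diag([2.2211242121114463, 0.0026896788481804257]) @ [[0.71,0.70,-0.05], [-0.39,0.33,-0.86]]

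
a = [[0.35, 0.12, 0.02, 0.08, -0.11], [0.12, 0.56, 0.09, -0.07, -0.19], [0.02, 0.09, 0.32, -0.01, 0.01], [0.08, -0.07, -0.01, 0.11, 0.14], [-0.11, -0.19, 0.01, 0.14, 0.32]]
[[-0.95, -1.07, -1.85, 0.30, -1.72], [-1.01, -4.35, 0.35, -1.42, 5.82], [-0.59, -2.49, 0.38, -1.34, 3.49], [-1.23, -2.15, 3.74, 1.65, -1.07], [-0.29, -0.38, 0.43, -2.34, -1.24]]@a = [[-0.28, -0.57, -0.73, -0.19, -0.22], [-1.62, -3.53, -0.23, 0.88, 2.60], [-0.99, -2.0, -0.07, 0.46, 1.47], [-0.36, -0.93, 0.95, 0.05, 0.47], [-0.19, 0.19, 0.11, -0.43, -0.62]]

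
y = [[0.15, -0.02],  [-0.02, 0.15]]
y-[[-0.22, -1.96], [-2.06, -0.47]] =[[0.37, 1.94], [2.04, 0.62]]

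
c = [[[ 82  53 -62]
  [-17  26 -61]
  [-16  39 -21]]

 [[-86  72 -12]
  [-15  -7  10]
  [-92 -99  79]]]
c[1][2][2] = 79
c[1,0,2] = -12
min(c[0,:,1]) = 26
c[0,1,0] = -17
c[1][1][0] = -15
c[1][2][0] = -92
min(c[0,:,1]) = 26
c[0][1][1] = 26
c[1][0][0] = -86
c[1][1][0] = -15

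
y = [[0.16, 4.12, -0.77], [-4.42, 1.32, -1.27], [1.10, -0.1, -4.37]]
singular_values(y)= [5.22, 4.52, 3.63]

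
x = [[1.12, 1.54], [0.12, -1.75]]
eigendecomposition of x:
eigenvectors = [[1.00, -0.46],[0.04, 0.89]]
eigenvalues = [1.18, -1.81]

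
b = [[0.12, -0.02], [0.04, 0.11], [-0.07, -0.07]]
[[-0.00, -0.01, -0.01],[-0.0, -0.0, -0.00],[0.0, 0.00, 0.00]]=b@[[-0.02, -0.06, -0.06],[-0.0, -0.01, -0.01]]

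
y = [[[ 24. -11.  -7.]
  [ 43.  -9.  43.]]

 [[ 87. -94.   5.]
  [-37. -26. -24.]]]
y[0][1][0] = 43.0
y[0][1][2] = 43.0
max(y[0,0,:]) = 24.0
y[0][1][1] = -9.0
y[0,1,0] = 43.0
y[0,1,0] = 43.0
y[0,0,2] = -7.0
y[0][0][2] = -7.0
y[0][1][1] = -9.0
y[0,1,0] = 43.0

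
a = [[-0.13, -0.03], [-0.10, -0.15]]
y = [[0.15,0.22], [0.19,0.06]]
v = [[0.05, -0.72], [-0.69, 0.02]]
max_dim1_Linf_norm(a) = 0.15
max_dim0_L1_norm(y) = 0.34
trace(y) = 0.21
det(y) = -0.03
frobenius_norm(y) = 0.33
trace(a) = -0.28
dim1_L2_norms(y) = [0.27, 0.2]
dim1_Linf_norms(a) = [0.13, 0.15]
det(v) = -0.50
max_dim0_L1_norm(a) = 0.23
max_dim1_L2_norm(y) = 0.27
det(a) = 0.02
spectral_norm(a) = 0.21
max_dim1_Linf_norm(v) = 0.72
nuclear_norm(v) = 1.41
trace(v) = 0.07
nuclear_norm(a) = 0.29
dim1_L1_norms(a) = [0.16, 0.25]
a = v @ y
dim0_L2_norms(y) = [0.24, 0.23]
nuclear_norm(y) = 0.42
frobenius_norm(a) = 0.22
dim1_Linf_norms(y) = [0.22, 0.19]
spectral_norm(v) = 0.74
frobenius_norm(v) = 1.00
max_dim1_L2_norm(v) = 0.72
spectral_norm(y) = 0.32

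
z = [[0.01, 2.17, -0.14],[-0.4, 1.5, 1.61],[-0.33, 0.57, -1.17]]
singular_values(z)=[2.81, 1.85, 0.43]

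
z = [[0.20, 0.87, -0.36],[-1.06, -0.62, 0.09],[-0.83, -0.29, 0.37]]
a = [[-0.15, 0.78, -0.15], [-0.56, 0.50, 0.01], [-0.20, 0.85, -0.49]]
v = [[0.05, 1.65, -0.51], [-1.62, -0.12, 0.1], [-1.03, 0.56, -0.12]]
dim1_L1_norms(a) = [1.08, 1.07, 1.54]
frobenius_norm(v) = 2.65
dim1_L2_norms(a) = [0.81, 0.75, 1.0]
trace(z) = -0.05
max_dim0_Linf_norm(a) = 0.85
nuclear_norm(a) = 2.05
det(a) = -0.12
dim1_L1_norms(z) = [1.43, 1.77, 1.49]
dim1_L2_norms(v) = [1.73, 1.63, 1.18]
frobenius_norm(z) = 1.83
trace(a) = -0.14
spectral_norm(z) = 1.68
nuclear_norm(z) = 2.63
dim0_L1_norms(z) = [2.09, 1.78, 0.82]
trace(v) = -0.19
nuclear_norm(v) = 3.75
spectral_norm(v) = 1.96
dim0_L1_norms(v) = [2.7, 2.33, 0.73]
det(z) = 0.31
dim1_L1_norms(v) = [2.21, 1.84, 1.71]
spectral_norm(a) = 1.40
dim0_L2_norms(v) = [1.92, 1.75, 0.53]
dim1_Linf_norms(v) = [1.65, 1.62, 1.03]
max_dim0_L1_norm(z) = 2.09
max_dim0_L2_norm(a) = 1.26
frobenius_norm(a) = 1.49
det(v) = 0.03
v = z + a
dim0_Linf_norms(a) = [0.56, 0.85, 0.49]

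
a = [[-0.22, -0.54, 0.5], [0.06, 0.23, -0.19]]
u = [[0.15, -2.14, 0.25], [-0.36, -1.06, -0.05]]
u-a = [[0.37, -1.6, -0.25], [-0.42, -1.29, 0.14]]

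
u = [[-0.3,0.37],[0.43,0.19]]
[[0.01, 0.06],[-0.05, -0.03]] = u @ [[-0.10, -0.1], [-0.06, 0.08]]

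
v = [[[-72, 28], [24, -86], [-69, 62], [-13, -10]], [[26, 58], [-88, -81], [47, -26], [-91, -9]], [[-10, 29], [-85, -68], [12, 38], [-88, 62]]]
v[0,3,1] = -10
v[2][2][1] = 38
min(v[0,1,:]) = -86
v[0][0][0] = -72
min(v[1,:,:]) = -91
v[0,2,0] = -69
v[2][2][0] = 12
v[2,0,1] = 29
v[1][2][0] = 47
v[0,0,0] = -72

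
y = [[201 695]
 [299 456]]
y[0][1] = 695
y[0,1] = 695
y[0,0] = 201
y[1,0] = 299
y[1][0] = 299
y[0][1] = 695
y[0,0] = 201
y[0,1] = 695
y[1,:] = [299, 456]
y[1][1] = 456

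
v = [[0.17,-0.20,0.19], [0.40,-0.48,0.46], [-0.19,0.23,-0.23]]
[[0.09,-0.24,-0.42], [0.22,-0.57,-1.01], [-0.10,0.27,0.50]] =v @ [[0.72,-0.34,-0.44], [0.37,1.23,0.35], [0.23,0.34,-1.45]]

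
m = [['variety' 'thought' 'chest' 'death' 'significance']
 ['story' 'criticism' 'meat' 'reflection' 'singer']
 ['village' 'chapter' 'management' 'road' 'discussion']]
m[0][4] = 'significance'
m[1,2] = 'meat'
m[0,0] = 'variety'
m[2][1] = 'chapter'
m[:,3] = ['death', 'reflection', 'road']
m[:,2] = ['chest', 'meat', 'management']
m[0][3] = 'death'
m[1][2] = 'meat'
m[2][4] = 'discussion'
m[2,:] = ['village', 'chapter', 'management', 'road', 'discussion']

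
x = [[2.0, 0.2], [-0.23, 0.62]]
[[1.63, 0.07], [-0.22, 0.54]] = x @ [[0.82, -0.05], [-0.05, 0.85]]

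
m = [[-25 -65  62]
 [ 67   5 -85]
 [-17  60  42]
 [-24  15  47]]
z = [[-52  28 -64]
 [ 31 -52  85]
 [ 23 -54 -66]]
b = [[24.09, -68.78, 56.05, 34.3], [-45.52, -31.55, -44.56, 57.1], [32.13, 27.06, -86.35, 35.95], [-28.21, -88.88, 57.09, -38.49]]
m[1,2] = -85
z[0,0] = -52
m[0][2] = 62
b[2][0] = 32.13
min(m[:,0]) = -25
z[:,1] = [28, -52, -54]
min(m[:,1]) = -65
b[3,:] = [-28.21, -88.88, 57.09, -38.49]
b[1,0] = -45.52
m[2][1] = 60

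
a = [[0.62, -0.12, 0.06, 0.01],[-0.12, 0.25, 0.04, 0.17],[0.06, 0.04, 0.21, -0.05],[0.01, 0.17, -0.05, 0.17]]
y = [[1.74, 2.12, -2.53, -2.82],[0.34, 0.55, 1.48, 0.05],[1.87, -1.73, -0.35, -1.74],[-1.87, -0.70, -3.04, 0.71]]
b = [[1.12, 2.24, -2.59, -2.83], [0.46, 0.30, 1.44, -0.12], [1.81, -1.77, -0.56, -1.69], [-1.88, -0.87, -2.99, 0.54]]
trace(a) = 1.25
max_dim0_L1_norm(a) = 0.81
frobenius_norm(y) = 6.92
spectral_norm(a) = 0.66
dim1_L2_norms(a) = [0.63, 0.33, 0.23, 0.25]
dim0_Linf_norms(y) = [1.87, 2.12, 3.04, 2.82]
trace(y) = 2.65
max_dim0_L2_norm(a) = 0.63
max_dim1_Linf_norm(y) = 3.04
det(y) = -4.27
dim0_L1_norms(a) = [0.81, 0.58, 0.36, 0.4]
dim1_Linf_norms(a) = [0.62, 0.25, 0.21, 0.17]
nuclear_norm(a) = 1.25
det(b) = -10.42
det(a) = -0.00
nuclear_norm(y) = 11.73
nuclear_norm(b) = 11.73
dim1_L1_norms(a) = [0.81, 0.58, 0.36, 0.4]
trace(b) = 1.40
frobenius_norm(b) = 6.82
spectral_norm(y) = 4.92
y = b + a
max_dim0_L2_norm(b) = 4.25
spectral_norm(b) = 4.83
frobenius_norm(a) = 0.79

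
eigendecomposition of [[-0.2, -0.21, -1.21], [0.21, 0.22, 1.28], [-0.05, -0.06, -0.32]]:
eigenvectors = [[-0.68, 0.89, -0.68],  [0.72, 0.41, 0.73],  [-0.16, -0.22, -0.04]]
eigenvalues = [-0.26, -0.0, -0.04]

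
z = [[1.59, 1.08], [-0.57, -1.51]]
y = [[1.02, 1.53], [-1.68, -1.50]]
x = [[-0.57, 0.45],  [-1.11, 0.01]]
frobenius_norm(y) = 2.91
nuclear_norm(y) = 3.25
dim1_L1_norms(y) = [2.55, 3.18]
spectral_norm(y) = 2.89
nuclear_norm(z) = 3.14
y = z + x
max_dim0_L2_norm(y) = 2.14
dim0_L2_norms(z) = [1.69, 1.86]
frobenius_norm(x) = 1.33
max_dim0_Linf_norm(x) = 1.11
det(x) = 0.49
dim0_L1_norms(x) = [1.68, 0.46]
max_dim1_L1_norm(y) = 3.18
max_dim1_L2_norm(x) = 1.11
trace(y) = -0.48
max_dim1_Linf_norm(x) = 1.11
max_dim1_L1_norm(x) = 1.12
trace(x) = -0.56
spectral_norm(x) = 1.27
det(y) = 1.04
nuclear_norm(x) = 1.66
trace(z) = 0.08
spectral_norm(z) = 2.40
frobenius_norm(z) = 2.51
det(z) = -1.79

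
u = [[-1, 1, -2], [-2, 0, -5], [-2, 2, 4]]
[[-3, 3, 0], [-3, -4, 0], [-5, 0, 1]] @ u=[[-3, -3, -9], [11, -3, 26], [3, -3, 14]]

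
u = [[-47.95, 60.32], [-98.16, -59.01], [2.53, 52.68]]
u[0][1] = 60.32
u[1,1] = -59.01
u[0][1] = 60.32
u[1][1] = -59.01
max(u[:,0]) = 2.53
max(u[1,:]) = -59.01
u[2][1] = 52.68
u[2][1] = 52.68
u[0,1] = 60.32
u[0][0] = -47.95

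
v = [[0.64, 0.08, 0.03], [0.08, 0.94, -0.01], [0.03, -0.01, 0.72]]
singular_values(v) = [0.96, 0.73, 0.61]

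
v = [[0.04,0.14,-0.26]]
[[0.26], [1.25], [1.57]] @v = [[0.01, 0.04, -0.07], [0.05, 0.18, -0.32], [0.06, 0.22, -0.41]]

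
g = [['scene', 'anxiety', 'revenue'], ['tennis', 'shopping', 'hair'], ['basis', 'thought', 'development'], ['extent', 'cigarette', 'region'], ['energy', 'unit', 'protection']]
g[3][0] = 'extent'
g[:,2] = ['revenue', 'hair', 'development', 'region', 'protection']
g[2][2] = 'development'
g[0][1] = 'anxiety'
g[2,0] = 'basis'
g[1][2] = 'hair'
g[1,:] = ['tennis', 'shopping', 'hair']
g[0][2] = 'revenue'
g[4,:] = ['energy', 'unit', 'protection']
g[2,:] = ['basis', 'thought', 'development']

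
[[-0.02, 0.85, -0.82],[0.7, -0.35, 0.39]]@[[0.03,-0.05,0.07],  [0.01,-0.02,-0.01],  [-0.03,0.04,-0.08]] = [[0.03, -0.05, 0.06], [0.01, -0.01, 0.02]]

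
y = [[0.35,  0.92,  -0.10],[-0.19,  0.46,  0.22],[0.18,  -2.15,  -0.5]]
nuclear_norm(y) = 2.96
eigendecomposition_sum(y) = [[(0.17+0.1j),0.46-0.65j,-0.05-0.18j], [(-0.09+0.07j),0.23+0.40j,0.11+0.02j], [(0.09-0.28j),-1.08-0.46j,-0.25+0.13j]] + [[0.17-0.10j, (0.46+0.65j), (-0.05+0.18j)],[(-0.09-0.07j), (0.23-0.4j), 0.11-0.02j],[0.09+0.28j, (-1.08+0.46j), (-0.25-0.13j)]] + [[0.00+0.00j, 0.01+0.00j, 0.00+0.00j], [(-0-0j), (-0-0j), (-0-0j)], [0.00+0.00j, 0.01+0.00j, 0.00+0.00j]]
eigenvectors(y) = [[0.11-0.52j, 0.11+0.52j, (0.59+0j)],[0.25+0.19j, (0.25-0.19j), -0.14+0.00j],[(-0.79+0j), (-0.79-0j), (0.79+0j)]]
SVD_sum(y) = [[-0.03, 0.86, 0.17], [-0.02, 0.49, 0.1], [0.07, -2.17, -0.42]] + [[0.38, 0.06, -0.27], [-0.17, -0.03, 0.12], [0.11, 0.02, -0.08]] + [[0.0, -0.0, 0.0], [0.0, -0.0, 0.00], [0.0, -0.0, 0.0]]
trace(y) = 0.31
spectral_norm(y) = 2.43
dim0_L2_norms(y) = [0.44, 2.38, 0.56]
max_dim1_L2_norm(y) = 2.21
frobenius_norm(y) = 2.49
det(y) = 0.00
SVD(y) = [[0.36, -0.88, 0.32], [0.21, 0.41, 0.89], [-0.91, -0.25, 0.33]] @ diag([2.428339217050639, 0.5320406726268997, 0.0011703010742124156]) @ [[-0.03,  0.98,  0.19],[-0.81,  -0.14,  0.57],[0.59,  -0.14,  0.8]]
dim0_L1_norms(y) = [0.72, 3.53, 0.82]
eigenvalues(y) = [(0.15+0.63j), (0.15-0.63j), 0j]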